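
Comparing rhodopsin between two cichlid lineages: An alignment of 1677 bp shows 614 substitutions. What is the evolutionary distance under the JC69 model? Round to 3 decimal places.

p = 614/1677 ≈ 0.36613.
d = −(3/4) ln(1 − 4p/3) = −0.75 ln(1 − 0.488173) = −0.75 ln(0.511827)
  = −0.75 × (-0.669769) = 0.502327 substitutions/site.

0.502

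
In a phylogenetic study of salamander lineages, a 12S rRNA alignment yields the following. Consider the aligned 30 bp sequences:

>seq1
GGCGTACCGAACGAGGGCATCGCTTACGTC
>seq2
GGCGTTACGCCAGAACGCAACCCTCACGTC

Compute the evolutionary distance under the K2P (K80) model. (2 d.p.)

0.45

Of 30 sites, 2 differences are transitions and 8 are transversions, so P = 2/30 ≈ 0.066667 and Q = 8/30 ≈ 0.266667.
Under the Kimura two-parameter model, d = −½ ln(1 − 2P − Q) − ¼ ln(1 − 2Q).
1 − 2P − Q = 0.599999, giving −½ ln(0.599999) = 0.255414.
1 − 2Q = 0.466666, giving −¼ ln(0.466666) = 0.190535.
d = 0.255414 + 0.190535 = 0.445949.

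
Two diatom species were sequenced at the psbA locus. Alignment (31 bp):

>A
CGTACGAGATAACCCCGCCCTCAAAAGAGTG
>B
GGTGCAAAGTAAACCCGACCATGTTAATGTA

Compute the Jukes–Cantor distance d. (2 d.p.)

The sequences differ at 15 of 31 sites, so p = 15/31 ≈ 0.483871.
d = −(3/4) ln(1 − 4p/3) = −0.75 ln(1 − 0.645161) = −0.75 ln(0.354839)
  = −0.75 × (-1.036091) = 0.777068 substitutions/site.

0.78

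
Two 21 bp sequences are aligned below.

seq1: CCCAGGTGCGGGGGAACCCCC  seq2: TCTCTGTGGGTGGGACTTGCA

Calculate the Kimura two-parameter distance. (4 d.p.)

Of 21 sites, 4 differences are transitions and 7 are transversions, so P = 4/21 ≈ 0.190476 and Q = 7/21 ≈ 0.333333.
Under the Kimura two-parameter model, d = −½ ln(1 − 2P − Q) − ¼ ln(1 − 2Q).
1 − 2P − Q = 0.285715, giving −½ ln(0.285715) = 0.626380.
1 − 2Q = 0.333334, giving −¼ ln(0.333334) = 0.274653.
d = 0.626380 + 0.274653 = 0.901033.

0.9010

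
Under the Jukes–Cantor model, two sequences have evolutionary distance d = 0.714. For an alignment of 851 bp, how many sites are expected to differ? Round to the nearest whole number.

392

Invert JC69: p = (3/4)(1 − e^(−4d/3)) = 0.75 × (1 − e^(-0.952)) = 0.75 × (1 − 0.385968) = 0.460524.
Expected differing sites = pL ≈ 0.460524 × 851 = 391.905924 ≈ 392.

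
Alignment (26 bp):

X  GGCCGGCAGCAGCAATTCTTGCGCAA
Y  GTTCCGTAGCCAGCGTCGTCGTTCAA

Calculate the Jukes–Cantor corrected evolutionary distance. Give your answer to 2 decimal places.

The sequences differ at 14 of 26 sites, so p = 14/26 ≈ 0.538462.
d = −(3/4) ln(1 − 4p/3) = −0.75 ln(1 − 0.717949) = −0.75 ln(0.282051)
  = −0.75 × (-1.265667) = 0.949250 substitutions/site.

0.95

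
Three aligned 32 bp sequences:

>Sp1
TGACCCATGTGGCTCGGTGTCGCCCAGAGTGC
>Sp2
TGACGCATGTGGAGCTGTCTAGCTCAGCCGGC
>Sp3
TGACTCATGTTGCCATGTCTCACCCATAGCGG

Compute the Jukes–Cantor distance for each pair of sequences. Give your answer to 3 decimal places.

Sp1–Sp2: 10/32 sites differ → p = 0.3125, d = −0.75 ln(1 − 0.416667) = 0.404248 ≈ 0.404.
Sp1–Sp3: 10/32 sites differ → p = 0.3125, d = −0.75 ln(1 − 0.416667) = 0.404248 ≈ 0.404.
Sp2–Sp3: 13/32 sites differ → p = 0.40625, d = −0.75 ln(1 − 0.541667) = 0.585119 ≈ 0.585.

d(Sp1,Sp2) = 0.404, d(Sp1,Sp3) = 0.404, d(Sp2,Sp3) = 0.585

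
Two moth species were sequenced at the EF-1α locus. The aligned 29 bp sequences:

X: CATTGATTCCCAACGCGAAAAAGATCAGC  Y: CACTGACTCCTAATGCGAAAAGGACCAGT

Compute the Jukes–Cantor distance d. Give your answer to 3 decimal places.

0.291

The sequences differ at 7 of 29 sites (3, 7, 11, 14, 22, 25, 29), so p = 7/29 ≈ 0.241379.
d = −(3/4) ln(1 − 4p/3) = −0.75 ln(1 − 0.321839) = −0.75 ln(0.678161)
  = −0.75 × (-0.388371) = 0.291278 substitutions/site.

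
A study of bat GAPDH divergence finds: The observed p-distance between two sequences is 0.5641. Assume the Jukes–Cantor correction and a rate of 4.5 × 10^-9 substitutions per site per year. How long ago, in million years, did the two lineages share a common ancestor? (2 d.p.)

d = −(3/4) ln(1 − 4p/3) = −0.75 ln(1 − 0.752133) = −0.75 ln(0.247867)
  = −0.75 × (-1.394863) = 1.046147 substitutions/site.
Under a molecular clock d = 2μt, so t = d/(2μ) = 1.046147 / (2 × 4.5 × 10^-9) = 116.24 million years.

116.24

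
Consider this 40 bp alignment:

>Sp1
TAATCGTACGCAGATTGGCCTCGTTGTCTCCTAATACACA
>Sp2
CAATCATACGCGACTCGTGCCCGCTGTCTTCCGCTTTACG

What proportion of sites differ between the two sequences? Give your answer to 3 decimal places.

0.425

The sequences differ at 17 of 40 positions.
p = 17/40 = 0.425.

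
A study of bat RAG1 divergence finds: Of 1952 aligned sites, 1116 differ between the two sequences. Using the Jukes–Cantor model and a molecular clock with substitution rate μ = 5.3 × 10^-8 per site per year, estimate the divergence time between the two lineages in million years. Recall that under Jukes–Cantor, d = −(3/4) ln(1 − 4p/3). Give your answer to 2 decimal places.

10.17

p = 1116/1952 ≈ 0.571721.
d = −(3/4) ln(1 − 4p/3) = −0.75 ln(1 − 0.762295) = −0.75 ln(0.237705)
  = −0.75 × (-1.436725) = 1.077544 substitutions/site.
Under a molecular clock d = 2μt, so t = d/(2μ) = 1.077544 / (2 × 5.3 × 10^-8) = 10.17 million years.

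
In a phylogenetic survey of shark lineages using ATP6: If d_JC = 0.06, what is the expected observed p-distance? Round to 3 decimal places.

0.058

p = (3/4)(1 − e^(−4d/3)) = 0.75 × (1 − e^(-0.08)) = 0.75 × (1 − 0.923116) = 0.057663.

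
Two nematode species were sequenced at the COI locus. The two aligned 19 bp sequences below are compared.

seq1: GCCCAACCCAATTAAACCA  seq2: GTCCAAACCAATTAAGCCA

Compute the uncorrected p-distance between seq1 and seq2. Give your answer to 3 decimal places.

0.158

The sequences differ at 3 of 19 positions (sites 2, 7, 16).
p = 3/19 = 0.157894… ≈ 0.158 (to 3 d.p.).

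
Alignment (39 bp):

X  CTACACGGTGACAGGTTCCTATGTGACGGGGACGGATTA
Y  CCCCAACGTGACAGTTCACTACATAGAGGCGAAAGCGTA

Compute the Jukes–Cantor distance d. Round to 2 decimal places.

0.65

The sequences differ at 17 of 39 sites, so p = 17/39 ≈ 0.435897.
d = −(3/4) ln(1 − 4p/3) = −0.75 ln(1 − 0.581196) = −0.75 ln(0.418804)
  = −0.75 × (-0.870352) = 0.652764 substitutions/site.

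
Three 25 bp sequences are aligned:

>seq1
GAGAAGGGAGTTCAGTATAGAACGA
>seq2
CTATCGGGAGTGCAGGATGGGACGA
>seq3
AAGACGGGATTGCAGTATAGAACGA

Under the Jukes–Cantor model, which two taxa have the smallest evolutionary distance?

seq1 and seq3

seq1–seq2: 9/25 differ, p = 0.360, d = 0.490.
seq1–seq3: 4/25 differ, p = 0.160, d = 0.180.
seq2–seq3: 8/25 differ, p = 0.320, d = 0.417.
The smallest distance is between seq1 and seq3.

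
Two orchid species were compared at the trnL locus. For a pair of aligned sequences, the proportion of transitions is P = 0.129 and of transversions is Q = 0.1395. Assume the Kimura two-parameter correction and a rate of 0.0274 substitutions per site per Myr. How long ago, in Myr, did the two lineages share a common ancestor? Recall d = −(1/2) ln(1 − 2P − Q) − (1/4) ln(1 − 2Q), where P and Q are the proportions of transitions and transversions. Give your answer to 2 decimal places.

6.12

Under the Kimura two-parameter model, d = −½ ln(1 − 2P − Q) − ¼ ln(1 − 2Q).
1 − 2P − Q = 0.6025, giving −½ ln(0.6025) = 0.253334.
1 − 2Q = 0.721, giving −¼ ln(0.721) = 0.081779.
d = 0.253334 + 0.081779 = 0.335113.
Under a molecular clock d = 2μt, so t = d/(2μ) = 0.335113 / (2 × 0.0274) = 6.12 Myr.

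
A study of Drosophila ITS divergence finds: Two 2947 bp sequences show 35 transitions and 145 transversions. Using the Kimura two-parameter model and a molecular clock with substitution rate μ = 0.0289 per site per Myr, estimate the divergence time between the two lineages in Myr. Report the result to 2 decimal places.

P = 35/2947 ≈ 0.011876 and Q = 145/2947 ≈ 0.049203.
Under the Kimura two-parameter model, d = −½ ln(1 − 2P − Q) − ¼ ln(1 − 2Q).
1 − 2P − Q = 0.927045, giving −½ ln(0.927045) = 0.037877.
1 − 2Q = 0.901594, giving −¼ ln(0.901594) = 0.025898.
d = 0.037877 + 0.025898 = 0.063775.
Under a molecular clock d = 2μt, so t = d/(2μ) = 0.063775 / (2 × 0.0289) = 1.10 Myr.

1.10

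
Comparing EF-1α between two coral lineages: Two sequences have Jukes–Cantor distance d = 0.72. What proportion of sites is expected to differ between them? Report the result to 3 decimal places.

0.463

p = (3/4)(1 − e^(−4d/3)) = 0.75 × (1 − e^(-0.96)) = 0.75 × (1 − 0.382893) = 0.462830.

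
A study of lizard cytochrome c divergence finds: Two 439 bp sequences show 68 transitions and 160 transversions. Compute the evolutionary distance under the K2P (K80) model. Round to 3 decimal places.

0.887

P = 68/439 ≈ 0.154897 and Q = 160/439 ≈ 0.364465.
Under the Kimura two-parameter model, d = −½ ln(1 − 2P − Q) − ¼ ln(1 − 2Q).
1 − 2P − Q = 0.325741, giving −½ ln(0.325741) = 0.560826.
1 − 2Q = 0.27107, giving −¼ ln(0.27107) = 0.326345.
d = 0.560826 + 0.326345 = 0.887171.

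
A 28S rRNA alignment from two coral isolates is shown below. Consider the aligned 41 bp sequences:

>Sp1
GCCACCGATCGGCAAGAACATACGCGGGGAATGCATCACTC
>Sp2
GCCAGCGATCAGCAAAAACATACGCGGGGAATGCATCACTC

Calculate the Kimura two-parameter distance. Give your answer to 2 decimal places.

Of 41 sites, 2 differences are transitions and 1 are transversions, so P = 2/41 ≈ 0.04878 and Q = 1/41 ≈ 0.02439.
Under the Kimura two-parameter model, d = −½ ln(1 − 2P − Q) − ¼ ln(1 − 2Q).
1 − 2P − Q = 0.87805, giving −½ ln(0.87805) = 0.065026.
1 − 2Q = 0.95122, giving −¼ ln(0.95122) = 0.012502.
d = 0.065026 + 0.012502 = 0.077528.

0.08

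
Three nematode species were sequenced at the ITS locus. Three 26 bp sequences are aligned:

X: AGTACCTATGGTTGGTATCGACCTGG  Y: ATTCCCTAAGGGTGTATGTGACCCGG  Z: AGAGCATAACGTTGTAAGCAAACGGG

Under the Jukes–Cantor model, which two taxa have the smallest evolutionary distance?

X–Y: 10/26 differ, p = 0.385, d = 0.539.
X–Z: 11/26 differ, p = 0.423, d = 0.623.
Y–Z: 11/26 differ, p = 0.423, d = 0.623.
The smallest distance is between X and Y.

X and Y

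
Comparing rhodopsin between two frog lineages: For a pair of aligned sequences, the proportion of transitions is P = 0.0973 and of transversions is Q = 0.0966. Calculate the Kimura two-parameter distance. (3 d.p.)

0.226

Under the Kimura two-parameter model, d = −½ ln(1 − 2P − Q) − ¼ ln(1 − 2Q).
1 − 2P − Q = 0.7088, giving −½ ln(0.7088) = 0.172091.
1 − 2Q = 0.8068, giving −¼ ln(0.8068) = 0.053670.
d = 0.172091 + 0.053670 = 0.225761.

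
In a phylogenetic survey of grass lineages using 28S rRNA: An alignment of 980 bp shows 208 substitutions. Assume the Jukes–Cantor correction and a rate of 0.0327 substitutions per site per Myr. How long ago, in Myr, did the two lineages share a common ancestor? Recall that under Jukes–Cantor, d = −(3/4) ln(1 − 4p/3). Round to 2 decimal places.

p = 208/980 ≈ 0.212245.
d = −(3/4) ln(1 − 4p/3) = −0.75 ln(1 − 0.282993) = −0.75 ln(0.717007)
  = −0.75 × (-0.332670) = 0.249503 substitutions/site.
Under a molecular clock d = 2μt, so t = d/(2μ) = 0.249503 / (2 × 0.0327) = 3.82 Myr.

3.82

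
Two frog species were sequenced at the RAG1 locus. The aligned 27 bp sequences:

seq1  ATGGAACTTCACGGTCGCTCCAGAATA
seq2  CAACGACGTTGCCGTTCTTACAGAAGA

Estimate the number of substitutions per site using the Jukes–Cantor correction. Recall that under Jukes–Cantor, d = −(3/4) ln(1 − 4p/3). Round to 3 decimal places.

The sequences differ at 14 of 27 sites, so p = 14/27 ≈ 0.518519.
d = −(3/4) ln(1 − 4p/3) = −0.75 ln(1 − 0.691359) = −0.75 ln(0.308641)
  = −0.75 × (-1.175576) = 0.881682 substitutions/site.

0.882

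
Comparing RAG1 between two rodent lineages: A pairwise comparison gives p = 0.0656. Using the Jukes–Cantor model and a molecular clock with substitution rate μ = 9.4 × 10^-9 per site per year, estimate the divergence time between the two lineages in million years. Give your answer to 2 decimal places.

d = −(3/4) ln(1 − 4p/3) = −0.75 ln(1 − 0.087467) = −0.75 ln(0.912533)
  = −0.75 × (-0.091531) = 0.068648 substitutions/site.
Under a molecular clock d = 2μt, so t = d/(2μ) = 0.068648 / (2 × 9.4 × 10^-9) = 3.65 million years.

3.65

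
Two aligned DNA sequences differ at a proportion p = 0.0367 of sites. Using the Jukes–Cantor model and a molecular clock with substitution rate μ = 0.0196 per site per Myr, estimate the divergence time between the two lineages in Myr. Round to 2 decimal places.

0.96

d = −(3/4) ln(1 − 4p/3) = −0.75 ln(1 − 0.048933) = −0.75 ln(0.951067)
  = −0.75 × (-0.050171) = 0.037628 substitutions/site.
Under a molecular clock d = 2μt, so t = d/(2μ) = 0.037628 / (2 × 0.0196) = 0.96 Myr.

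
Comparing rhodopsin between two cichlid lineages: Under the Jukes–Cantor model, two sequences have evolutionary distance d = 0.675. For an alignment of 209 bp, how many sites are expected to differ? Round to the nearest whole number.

93

Invert JC69: p = (3/4)(1 − e^(−4d/3)) = 0.75 × (1 − e^(-0.9)) = 0.75 × (1 − 0.406570) = 0.445073.
Expected differing sites = pL ≈ 0.445073 × 209 = 93.020257 ≈ 93.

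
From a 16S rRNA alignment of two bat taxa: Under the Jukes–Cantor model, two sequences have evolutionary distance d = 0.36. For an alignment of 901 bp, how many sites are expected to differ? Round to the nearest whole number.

258

Invert JC69: p = (3/4)(1 − e^(−4d/3)) = 0.75 × (1 − e^(-0.48)) = 0.75 × (1 − 0.618783) = 0.285913.
Expected differing sites = pL ≈ 0.285913 × 901 = 257.607613 ≈ 258.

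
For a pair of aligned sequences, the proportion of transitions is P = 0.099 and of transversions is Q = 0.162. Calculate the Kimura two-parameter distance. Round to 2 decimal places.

Under the Kimura two-parameter model, d = −½ ln(1 − 2P − Q) − ¼ ln(1 − 2Q).
1 − 2P − Q = 0.64, giving −½ ln(0.64) = 0.223144.
1 − 2Q = 0.676, giving −¼ ln(0.676) = 0.097891.
d = 0.223144 + 0.097891 = 0.321035.

0.32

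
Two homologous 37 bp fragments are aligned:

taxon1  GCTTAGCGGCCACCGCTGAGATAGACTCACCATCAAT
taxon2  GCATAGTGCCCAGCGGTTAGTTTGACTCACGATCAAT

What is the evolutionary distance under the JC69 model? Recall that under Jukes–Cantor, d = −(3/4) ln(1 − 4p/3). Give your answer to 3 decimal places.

0.294

The sequences differ at 9 of 37 sites (3, 7, 9, 13, 16, 18, 21, 23, 31), so p = 9/37 ≈ 0.243243.
d = −(3/4) ln(1 − 4p/3) = −0.75 ln(1 − 0.324324) = −0.75 ln(0.675676)
  = −0.75 × (-0.392042) = 0.294032 substitutions/site.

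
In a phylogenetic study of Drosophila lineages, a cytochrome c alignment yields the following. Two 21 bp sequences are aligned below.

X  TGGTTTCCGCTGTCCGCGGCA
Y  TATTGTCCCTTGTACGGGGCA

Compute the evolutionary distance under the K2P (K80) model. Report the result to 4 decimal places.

Of 21 sites, 2 differences are transitions and 5 are transversions, so P = 2/21 ≈ 0.095238 and Q = 5/21 ≈ 0.238095.
Under the Kimura two-parameter model, d = −½ ln(1 − 2P − Q) − ¼ ln(1 − 2Q).
1 − 2P − Q = 0.571429, giving −½ ln(0.571429) = 0.279808.
1 − 2Q = 0.52381, giving −¼ ln(0.52381) = 0.161657.
d = 0.279808 + 0.161657 = 0.441465.

0.4415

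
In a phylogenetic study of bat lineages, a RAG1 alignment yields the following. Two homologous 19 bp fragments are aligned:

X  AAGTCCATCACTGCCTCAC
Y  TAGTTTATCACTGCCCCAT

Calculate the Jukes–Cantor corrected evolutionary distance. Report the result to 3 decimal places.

The sequences differ at 5 of 19 sites (1, 5, 6, 16, 19), so p = 5/19 ≈ 0.263158.
d = −(3/4) ln(1 − 4p/3) = −0.75 ln(1 − 0.350877) = −0.75 ln(0.649123)
  = −0.75 × (-0.432133) = 0.324100 substitutions/site.

0.324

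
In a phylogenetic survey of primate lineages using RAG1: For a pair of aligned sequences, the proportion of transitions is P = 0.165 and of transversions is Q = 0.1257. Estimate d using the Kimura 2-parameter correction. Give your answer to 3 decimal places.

Under the Kimura two-parameter model, d = −½ ln(1 − 2P − Q) − ¼ ln(1 − 2Q).
1 − 2P − Q = 0.5443, giving −½ ln(0.5443) = 0.304127.
1 − 2Q = 0.7486, giving −¼ ln(0.7486) = 0.072388.
d = 0.304127 + 0.072388 = 0.376515.

0.377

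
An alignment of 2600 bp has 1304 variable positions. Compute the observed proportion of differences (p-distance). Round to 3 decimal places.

p = 1304/2600 = 0.501538… ≈ 0.502 (to 3 d.p.).

0.502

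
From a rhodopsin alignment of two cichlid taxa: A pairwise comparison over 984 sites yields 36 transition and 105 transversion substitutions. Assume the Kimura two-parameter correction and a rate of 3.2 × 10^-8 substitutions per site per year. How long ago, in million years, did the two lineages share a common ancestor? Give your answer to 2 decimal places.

P = 36/984 ≈ 0.036585 and Q = 105/984 ≈ 0.106707.
Under the Kimura two-parameter model, d = −½ ln(1 − 2P − Q) − ¼ ln(1 − 2Q).
1 − 2P − Q = 0.820123, giving −½ ln(0.820123) = 0.099150.
1 − 2Q = 0.786586, giving −¼ ln(0.786586) = 0.060013.
d = 0.099150 + 0.060013 = 0.159163.
Under a molecular clock d = 2μt, so t = d/(2μ) = 0.159163 / (2 × 3.2 × 10^-8) = 2.49 million years.

2.49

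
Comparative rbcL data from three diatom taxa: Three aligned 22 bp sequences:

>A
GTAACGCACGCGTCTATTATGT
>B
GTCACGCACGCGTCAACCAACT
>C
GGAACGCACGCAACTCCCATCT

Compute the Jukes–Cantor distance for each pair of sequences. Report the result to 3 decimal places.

d(A,B) = 0.339, d(A,C) = 0.414, d(B,C) = 0.414

A–B: 6/22 sites differ → p ≈ 0.272727, d = −0.75 ln(1 − 0.363636) = 0.338988 ≈ 0.339.
A–C: 7/22 sites differ → p ≈ 0.318182, d = −0.75 ln(1 − 0.424243) = 0.414052 ≈ 0.414.
B–C: 7/22 sites differ → p ≈ 0.318182, d = −0.75 ln(1 − 0.424243) = 0.414052 ≈ 0.414.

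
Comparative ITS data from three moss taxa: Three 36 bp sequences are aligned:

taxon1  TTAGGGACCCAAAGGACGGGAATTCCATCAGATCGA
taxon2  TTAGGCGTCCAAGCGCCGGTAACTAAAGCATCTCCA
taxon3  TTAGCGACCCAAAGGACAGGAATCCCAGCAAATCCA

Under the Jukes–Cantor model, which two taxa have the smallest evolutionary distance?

taxon1–taxon2: 14/36 differ, p = 0.389, d = 0.548.
taxon1–taxon3: 6/36 differ, p = 0.167, d = 0.188.
taxon2–taxon3: 15/36 differ, p = 0.417, d = 0.608.
The smallest distance is between taxon1 and taxon3.

taxon1 and taxon3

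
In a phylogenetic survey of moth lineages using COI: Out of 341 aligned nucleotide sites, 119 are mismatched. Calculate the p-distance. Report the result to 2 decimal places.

p = 119/341 = 0.348973… ≈ 0.35 (to 2 d.p.).

0.35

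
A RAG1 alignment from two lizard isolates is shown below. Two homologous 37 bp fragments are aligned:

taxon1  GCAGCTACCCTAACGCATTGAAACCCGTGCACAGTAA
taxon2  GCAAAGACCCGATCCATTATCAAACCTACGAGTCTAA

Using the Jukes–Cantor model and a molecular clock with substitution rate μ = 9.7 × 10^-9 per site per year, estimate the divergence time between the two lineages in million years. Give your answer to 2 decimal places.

The sequences differ at 19 of 37 sites, so p = 19/37 ≈ 0.513514.
d = −(3/4) ln(1 − 4p/3) = −0.75 ln(1 − 0.684685) = −0.75 ln(0.315315)
  = −0.75 × (-1.154183) = 0.865637 substitutions/site.
Under a molecular clock d = 2μt, so t = d/(2μ) = 0.865637 / (2 × 9.7 × 10^-9) = 44.62 million years.

44.62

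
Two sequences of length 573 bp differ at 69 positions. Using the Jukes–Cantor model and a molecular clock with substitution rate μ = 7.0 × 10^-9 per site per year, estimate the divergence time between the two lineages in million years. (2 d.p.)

p = 69/573 ≈ 0.120419.
d = −(3/4) ln(1 − 4p/3) = −0.75 ln(1 − 0.160559) = −0.75 ln(0.839441)
  = −0.75 × (-0.175019) = 0.131264 substitutions/site.
Under a molecular clock d = 2μt, so t = d/(2μ) = 0.131264 / (2 × 7.0 × 10^-9) = 9.38 million years.

9.38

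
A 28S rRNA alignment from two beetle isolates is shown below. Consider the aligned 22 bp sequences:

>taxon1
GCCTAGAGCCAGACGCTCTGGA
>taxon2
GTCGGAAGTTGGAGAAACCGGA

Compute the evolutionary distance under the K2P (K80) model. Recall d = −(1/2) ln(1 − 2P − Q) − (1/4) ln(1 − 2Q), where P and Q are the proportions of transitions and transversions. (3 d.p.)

Of 22 sites, 8 differences are transitions and 4 are transversions, so P = 8/22 ≈ 0.363636 and Q = 4/22 ≈ 0.181818.
Under the Kimura two-parameter model, d = −½ ln(1 − 2P − Q) − ¼ ln(1 − 2Q).
1 − 2P − Q = 0.09091, giving −½ ln(0.09091) = 1.198943.
1 − 2Q = 0.636364, giving −¼ ln(0.636364) = 0.112996.
d = 1.198943 + 0.112996 = 1.311939.

1.312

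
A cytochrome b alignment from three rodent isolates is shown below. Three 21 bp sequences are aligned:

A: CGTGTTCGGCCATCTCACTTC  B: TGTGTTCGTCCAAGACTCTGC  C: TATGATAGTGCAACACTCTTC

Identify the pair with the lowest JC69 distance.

B and C

A–B: 7/21 differ, p = 0.333, d = 0.441.
A–C: 9/21 differ, p = 0.429, d = 0.635.
B–C: 6/21 differ, p = 0.286, d = 0.360.
The smallest distance is between B and C.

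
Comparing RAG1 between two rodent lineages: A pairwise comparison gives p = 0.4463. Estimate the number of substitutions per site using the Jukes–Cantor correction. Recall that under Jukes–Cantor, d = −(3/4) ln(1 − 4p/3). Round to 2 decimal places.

d = −(3/4) ln(1 − 4p/3) = −0.75 ln(1 − 0.595067) = −0.75 ln(0.404933)
  = −0.75 × (-0.904034) = 0.678026 substitutions/site.

0.68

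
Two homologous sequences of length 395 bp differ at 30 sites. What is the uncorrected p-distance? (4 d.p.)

0.0759

p = 30/395 = 0.075949… ≈ 0.0759 (to 4 d.p.).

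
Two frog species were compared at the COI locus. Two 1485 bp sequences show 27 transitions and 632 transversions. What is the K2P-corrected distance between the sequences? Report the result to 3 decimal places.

P = 27/1485 ≈ 0.018182 and Q = 632/1485 ≈ 0.425589.
Under the Kimura two-parameter model, d = −½ ln(1 − 2P − Q) − ¼ ln(1 − 2Q).
1 − 2P − Q = 0.538047, giving −½ ln(0.538047) = 0.309905.
1 − 2Q = 0.148822, giving −¼ ln(0.148822) = 0.476251.
d = 0.309905 + 0.476251 = 0.786156.

0.786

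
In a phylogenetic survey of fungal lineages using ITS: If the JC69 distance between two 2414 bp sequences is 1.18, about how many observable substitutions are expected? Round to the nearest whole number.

Invert JC69: p = (3/4)(1 − e^(−4d/3)) = 0.75 × (1 − e^(-1.573333)) = 0.75 × (1 − 0.207353) = 0.594485.
Expected differing sites = pL ≈ 0.594485 × 2414 = 1435.08679 ≈ 1435.

1435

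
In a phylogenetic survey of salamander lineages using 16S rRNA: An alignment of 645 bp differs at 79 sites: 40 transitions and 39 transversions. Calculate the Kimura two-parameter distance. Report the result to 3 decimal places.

0.134

P = 40/645 ≈ 0.062016 and Q = 39/645 ≈ 0.060465.
Under the Kimura two-parameter model, d = −½ ln(1 − 2P − Q) − ¼ ln(1 − 2Q).
1 − 2P − Q = 0.815503, giving −½ ln(0.815503) = 0.101975.
1 − 2Q = 0.87907, giving −¼ ln(0.87907) = 0.032223.
d = 0.101975 + 0.032223 = 0.134198.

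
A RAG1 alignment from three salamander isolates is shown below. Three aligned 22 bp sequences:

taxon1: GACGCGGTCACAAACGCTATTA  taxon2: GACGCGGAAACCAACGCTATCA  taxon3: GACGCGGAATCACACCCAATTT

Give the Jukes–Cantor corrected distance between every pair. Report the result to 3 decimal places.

d(taxon1,taxon2) = 0.208, d(taxon1,taxon3) = 0.414, d(taxon2,taxon3) = 0.414

taxon1–taxon2: 4/22 sites differ → p ≈ 0.181818, d = −0.75 ln(1 − 0.242424) = 0.208224 ≈ 0.208.
taxon1–taxon3: 7/22 sites differ → p ≈ 0.318182, d = −0.75 ln(1 − 0.424243) = 0.414052 ≈ 0.414.
taxon2–taxon3: 7/22 sites differ → p ≈ 0.318182, d = −0.75 ln(1 − 0.424243) = 0.414052 ≈ 0.414.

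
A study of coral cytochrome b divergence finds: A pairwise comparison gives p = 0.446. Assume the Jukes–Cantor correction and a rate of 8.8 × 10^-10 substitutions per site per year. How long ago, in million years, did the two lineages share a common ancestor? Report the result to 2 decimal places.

384.82

d = −(3/4) ln(1 − 4p/3) = −0.75 ln(1 − 0.594667) = −0.75 ln(0.405333)
  = −0.75 × (-0.903046) = 0.677285 substitutions/site.
Under a molecular clock d = 2μt, so t = d/(2μ) = 0.677285 / (2 × 8.8 × 10^-10) = 384.82 million years.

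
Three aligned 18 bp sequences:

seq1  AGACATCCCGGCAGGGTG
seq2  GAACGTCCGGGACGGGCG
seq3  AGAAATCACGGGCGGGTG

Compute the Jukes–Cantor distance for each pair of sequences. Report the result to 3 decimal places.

seq1–seq2: 7/18 sites differ → p ≈ 0.388889, d = −0.75 ln(1 − 0.518519) = 0.548166 ≈ 0.548.
seq1–seq3: 4/18 sites differ → p ≈ 0.222222, d = −0.75 ln(1 − 0.296296) = 0.263548 ≈ 0.264.
seq2–seq3: 8/18 sites differ → p ≈ 0.444444, d = −0.75 ln(1 − 0.592592) = 0.673455 ≈ 0.673.

d(seq1,seq2) = 0.548, d(seq1,seq3) = 0.264, d(seq2,seq3) = 0.673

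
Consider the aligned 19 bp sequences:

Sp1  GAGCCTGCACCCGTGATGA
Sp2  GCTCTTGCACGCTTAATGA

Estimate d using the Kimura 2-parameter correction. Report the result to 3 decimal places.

0.410

Of 19 sites, 2 differences are transitions and 4 are transversions, so P = 2/19 ≈ 0.105263 and Q = 4/19 ≈ 0.210526.
Under the Kimura two-parameter model, d = −½ ln(1 − 2P − Q) − ¼ ln(1 − 2Q).
1 − 2P − Q = 0.578948, giving −½ ln(0.578948) = 0.273271.
1 − 2Q = 0.578948, giving −¼ ln(0.578948) = 0.136636.
d = 0.273271 + 0.136636 = 0.409907.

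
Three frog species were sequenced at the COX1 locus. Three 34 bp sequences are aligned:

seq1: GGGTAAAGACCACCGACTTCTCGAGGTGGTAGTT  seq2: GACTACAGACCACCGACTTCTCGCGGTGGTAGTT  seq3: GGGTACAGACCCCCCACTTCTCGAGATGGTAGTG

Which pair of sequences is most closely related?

seq1–seq2: 4/34 differ, p = 0.118, d = 0.128.
seq1–seq3: 5/34 differ, p = 0.147, d = 0.164.
seq2–seq3: 7/34 differ, p = 0.206, d = 0.241.
The smallest distance is between seq1 and seq2.

seq1 and seq2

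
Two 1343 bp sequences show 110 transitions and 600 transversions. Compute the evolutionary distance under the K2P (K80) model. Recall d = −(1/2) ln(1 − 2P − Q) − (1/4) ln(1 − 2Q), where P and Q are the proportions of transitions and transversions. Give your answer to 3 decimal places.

1.031

P = 110/1343 ≈ 0.081906 and Q = 600/1343 ≈ 0.446761.
Under the Kimura two-parameter model, d = −½ ln(1 − 2P − Q) − ¼ ln(1 − 2Q).
1 − 2P − Q = 0.389427, giving −½ ln(0.389427) = 0.471539.
1 − 2Q = 0.106478, giving −¼ ln(0.106478) = 0.559954.
d = 0.471539 + 0.559954 = 1.031493.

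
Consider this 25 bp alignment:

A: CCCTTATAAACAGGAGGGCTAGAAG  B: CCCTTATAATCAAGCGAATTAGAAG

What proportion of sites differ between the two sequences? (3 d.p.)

The sequences differ at 6 of 25 positions (sites 10, 13, 15, 17, 18, 19).
p = 6/25 = 0.240.

0.240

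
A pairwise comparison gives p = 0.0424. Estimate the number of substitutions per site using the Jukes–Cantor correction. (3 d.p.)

d = −(3/4) ln(1 − 4p/3) = −0.75 ln(1 − 0.056533) = −0.75 ln(0.943467)
  = −0.75 × (-0.058194) = 0.043646 substitutions/site.

0.044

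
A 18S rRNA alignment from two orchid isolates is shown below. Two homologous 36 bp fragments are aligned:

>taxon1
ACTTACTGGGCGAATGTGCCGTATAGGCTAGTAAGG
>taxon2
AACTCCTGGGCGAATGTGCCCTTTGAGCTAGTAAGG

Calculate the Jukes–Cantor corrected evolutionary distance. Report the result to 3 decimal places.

0.225

The sequences differ at 7 of 36 sites (2, 3, 5, 21, 23, 25, 26), so p = 7/36 ≈ 0.194444.
d = −(3/4) ln(1 − 4p/3) = −0.75 ln(1 − 0.259259) = −0.75 ln(0.740741)
  = −0.75 × (-0.300104) = 0.225078 substitutions/site.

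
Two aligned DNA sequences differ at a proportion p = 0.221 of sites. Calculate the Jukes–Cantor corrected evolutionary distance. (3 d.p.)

d = −(3/4) ln(1 − 4p/3) = −0.75 ln(1 − 0.294667) = −0.75 ln(0.705333)
  = −0.75 × (-0.349085) = 0.261814 substitutions/site.

0.262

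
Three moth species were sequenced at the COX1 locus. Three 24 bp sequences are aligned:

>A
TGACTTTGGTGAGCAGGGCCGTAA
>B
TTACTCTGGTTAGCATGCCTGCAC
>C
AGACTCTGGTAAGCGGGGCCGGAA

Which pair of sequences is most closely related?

A and C

A–B: 8/24 differ, p = 0.333, d = 0.441.
A–C: 5/24 differ, p = 0.208, d = 0.244.
B–C: 9/24 differ, p = 0.375, d = 0.520.
The smallest distance is between A and C.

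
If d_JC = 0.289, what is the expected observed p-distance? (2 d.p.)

0.24

p = (3/4)(1 − e^(−4d/3)) = 0.75 × (1 − e^(-0.385333)) = 0.75 × (1 − 0.680224) = 0.239832.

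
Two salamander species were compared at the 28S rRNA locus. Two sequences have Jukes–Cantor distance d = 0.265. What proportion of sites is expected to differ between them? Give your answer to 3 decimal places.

p = (3/4)(1 − e^(−4d/3)) = 0.75 × (1 − e^(-0.353333)) = 0.75 × (1 − 0.702343) = 0.223243.

0.223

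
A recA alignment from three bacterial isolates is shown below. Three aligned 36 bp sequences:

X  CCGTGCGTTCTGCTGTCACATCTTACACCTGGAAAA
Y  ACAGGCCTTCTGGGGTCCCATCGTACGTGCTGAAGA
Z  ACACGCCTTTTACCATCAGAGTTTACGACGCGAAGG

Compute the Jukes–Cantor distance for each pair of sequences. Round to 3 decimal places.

d(X,Y) = 0.548, d(X,Z) = 0.745, d(Y,Z) = 0.673

X–Y: 14/36 sites differ → p ≈ 0.388889, d = −0.75 ln(1 − 0.518519) = 0.548166 ≈ 0.548.
X–Z: 17/36 sites differ → p ≈ 0.472222, d = −0.75 ln(1 − 0.629629) = 0.744938 ≈ 0.745.
Y–Z: 16/36 sites differ → p ≈ 0.444444, d = −0.75 ln(1 − 0.592592) = 0.673455 ≈ 0.673.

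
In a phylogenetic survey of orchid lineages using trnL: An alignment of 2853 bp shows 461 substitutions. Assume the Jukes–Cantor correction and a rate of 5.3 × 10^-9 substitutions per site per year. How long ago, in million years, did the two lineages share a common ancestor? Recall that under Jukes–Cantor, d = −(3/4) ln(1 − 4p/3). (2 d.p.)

p = 461/2853 ≈ 0.161584.
d = −(3/4) ln(1 − 4p/3) = −0.75 ln(1 − 0.215445) = −0.75 ln(0.784555)
  = −0.75 × (-0.242639) = 0.181979 substitutions/site.
Under a molecular clock d = 2μt, so t = d/(2μ) = 0.181979 / (2 × 5.3 × 10^-9) = 17.17 million years.

17.17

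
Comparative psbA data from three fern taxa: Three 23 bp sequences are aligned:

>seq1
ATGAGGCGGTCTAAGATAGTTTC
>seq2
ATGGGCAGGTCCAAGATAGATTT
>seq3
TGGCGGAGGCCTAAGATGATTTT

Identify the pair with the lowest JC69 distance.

seq1–seq2: 6/23 differ, p = 0.261, d = 0.321.
seq1–seq3: 8/23 differ, p = 0.348, d = 0.467.
seq2–seq3: 9/23 differ, p = 0.391, d = 0.553.
The smallest distance is between seq1 and seq2.

seq1 and seq2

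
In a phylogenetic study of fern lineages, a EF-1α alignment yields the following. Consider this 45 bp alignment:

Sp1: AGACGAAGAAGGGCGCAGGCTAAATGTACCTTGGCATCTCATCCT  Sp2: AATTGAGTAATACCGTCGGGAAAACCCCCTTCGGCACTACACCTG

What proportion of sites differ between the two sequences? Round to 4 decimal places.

0.5333

The sequences differ at 24 of 45 positions.
p = 24/45 = 0.533333… ≈ 0.5333 (to 4 d.p.).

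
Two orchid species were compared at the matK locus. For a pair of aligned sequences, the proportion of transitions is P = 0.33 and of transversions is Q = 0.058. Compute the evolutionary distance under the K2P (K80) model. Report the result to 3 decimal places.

0.664

Under the Kimura two-parameter model, d = −½ ln(1 − 2P − Q) − ¼ ln(1 − 2Q).
1 − 2P − Q = 0.282, giving −½ ln(0.282) = 0.632924.
1 − 2Q = 0.884, giving −¼ ln(0.884) = 0.030825.
d = 0.632924 + 0.030825 = 0.663749.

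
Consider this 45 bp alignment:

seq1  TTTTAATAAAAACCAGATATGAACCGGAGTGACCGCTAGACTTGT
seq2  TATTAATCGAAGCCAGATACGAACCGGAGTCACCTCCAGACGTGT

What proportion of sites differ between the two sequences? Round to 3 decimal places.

0.200

The sequences differ at 9 of 45 positions (sites 2, 8, 9, 12, 20, 31, 35, 37, 42).
p = 9/45 = 0.200.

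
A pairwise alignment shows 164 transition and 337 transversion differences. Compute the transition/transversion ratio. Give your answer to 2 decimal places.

0.49

R = 164/337 = 0.486646… ≈ 0.49 (to 2 d.p.).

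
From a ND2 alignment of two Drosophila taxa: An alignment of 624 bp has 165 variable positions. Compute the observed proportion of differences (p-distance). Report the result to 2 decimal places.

0.26

p = 165/624 = 0.264423… ≈ 0.26 (to 2 d.p.).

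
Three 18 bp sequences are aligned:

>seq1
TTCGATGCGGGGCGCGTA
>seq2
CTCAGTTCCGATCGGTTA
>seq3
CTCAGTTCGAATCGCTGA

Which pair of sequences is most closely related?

seq1–seq2: 9/18 differ, p = 0.500, d = 0.824.
seq1–seq3: 9/18 differ, p = 0.500, d = 0.824.
seq2–seq3: 4/18 differ, p = 0.222, d = 0.264.
The smallest distance is between seq2 and seq3.

seq2 and seq3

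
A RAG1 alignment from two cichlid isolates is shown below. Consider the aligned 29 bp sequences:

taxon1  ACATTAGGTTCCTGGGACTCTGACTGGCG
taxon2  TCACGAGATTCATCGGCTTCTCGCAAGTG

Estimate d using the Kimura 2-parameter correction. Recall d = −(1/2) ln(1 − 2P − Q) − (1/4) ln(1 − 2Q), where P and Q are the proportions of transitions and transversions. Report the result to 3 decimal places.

0.697

Of 29 sites, 6 differences are transitions and 7 are transversions, so P = 6/29 ≈ 0.206897 and Q = 7/29 ≈ 0.241379.
Under the Kimura two-parameter model, d = −½ ln(1 − 2P − Q) − ¼ ln(1 − 2Q).
1 − 2P − Q = 0.344827, giving −½ ln(0.344827) = 0.532356.
1 − 2Q = 0.517242, giving −¼ ln(0.517242) = 0.164811.
d = 0.532356 + 0.164811 = 0.697167.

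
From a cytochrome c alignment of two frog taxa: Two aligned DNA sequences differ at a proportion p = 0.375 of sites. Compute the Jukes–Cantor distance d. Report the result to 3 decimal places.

d = −(3/4) ln(1 − 4p/3) = −0.75 ln(1 − 0.5) = −0.75 ln(0.5)
  = −0.75 × (-0.693147) = 0.519860 substitutions/site.

0.520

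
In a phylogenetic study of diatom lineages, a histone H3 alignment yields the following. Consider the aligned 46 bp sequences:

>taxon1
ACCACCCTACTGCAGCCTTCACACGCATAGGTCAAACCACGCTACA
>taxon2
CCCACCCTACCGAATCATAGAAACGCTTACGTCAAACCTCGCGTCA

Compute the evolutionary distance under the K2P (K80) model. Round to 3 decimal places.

0.366

Of 46 sites, 1 differences are transitions and 12 are transversions, so P = 1/46 ≈ 0.021739 and Q = 12/46 ≈ 0.26087.
Under the Kimura two-parameter model, d = −½ ln(1 − 2P − Q) − ¼ ln(1 − 2Q).
1 − 2P − Q = 0.695652, giving −½ ln(0.695652) = 0.181453.
1 − 2Q = 0.47826, giving −¼ ln(0.47826) = 0.184400.
d = 0.181453 + 0.184400 = 0.365853.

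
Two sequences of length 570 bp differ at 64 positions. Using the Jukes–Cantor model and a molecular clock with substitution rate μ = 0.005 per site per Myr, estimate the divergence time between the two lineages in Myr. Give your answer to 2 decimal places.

12.16

p = 64/570 ≈ 0.112281.
d = −(3/4) ln(1 − 4p/3) = −0.75 ln(1 − 0.149708) = −0.75 ln(0.850292)
  = −0.75 × (-0.162175) = 0.121631 substitutions/site.
Under a molecular clock d = 2μt, so t = d/(2μ) = 0.121631 / (2 × 0.005) = 12.16 Myr.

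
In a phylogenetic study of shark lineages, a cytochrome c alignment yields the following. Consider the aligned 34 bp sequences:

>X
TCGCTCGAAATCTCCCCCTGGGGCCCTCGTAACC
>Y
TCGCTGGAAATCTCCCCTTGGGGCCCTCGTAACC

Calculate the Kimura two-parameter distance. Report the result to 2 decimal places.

Of 34 sites, 1 differences are transitions and 1 are transversions, so P = 1/34 ≈ 0.029412 and Q = 1/34 ≈ 0.029412.
Under the Kimura two-parameter model, d = −½ ln(1 − 2P − Q) − ¼ ln(1 − 2Q).
1 − 2P − Q = 0.911764, giving −½ ln(0.911764) = 0.046187.
1 − 2Q = 0.941176, giving −¼ ln(0.941176) = 0.015156.
d = 0.046187 + 0.015156 = 0.061343.

0.06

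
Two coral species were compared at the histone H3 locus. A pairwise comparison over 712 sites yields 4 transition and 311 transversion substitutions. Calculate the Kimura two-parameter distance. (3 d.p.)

P = 4/712 ≈ 0.005618 and Q = 311/712 ≈ 0.436798.
Under the Kimura two-parameter model, d = −½ ln(1 − 2P − Q) − ¼ ln(1 − 2Q).
1 − 2P − Q = 0.551966, giving −½ ln(0.551966) = 0.297134.
1 − 2Q = 0.126404, giving −¼ ln(0.126404) = 0.517068.
d = 0.297134 + 0.517068 = 0.814202.

0.814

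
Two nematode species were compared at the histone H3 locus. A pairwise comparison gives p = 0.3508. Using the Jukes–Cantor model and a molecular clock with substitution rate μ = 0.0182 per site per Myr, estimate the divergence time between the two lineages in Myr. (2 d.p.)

12.99

d = −(3/4) ln(1 − 4p/3) = −0.75 ln(1 − 0.467733) = −0.75 ln(0.532267)
  = −0.75 × (-0.630610) = 0.472958 substitutions/site.
Under a molecular clock d = 2μt, so t = d/(2μ) = 0.472958 / (2 × 0.0182) = 12.99 Myr.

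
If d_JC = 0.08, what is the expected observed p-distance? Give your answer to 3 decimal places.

0.076

p = (3/4)(1 − e^(−4d/3)) = 0.75 × (1 − e^(-0.106667)) = 0.75 × (1 − 0.898825) = 0.075881.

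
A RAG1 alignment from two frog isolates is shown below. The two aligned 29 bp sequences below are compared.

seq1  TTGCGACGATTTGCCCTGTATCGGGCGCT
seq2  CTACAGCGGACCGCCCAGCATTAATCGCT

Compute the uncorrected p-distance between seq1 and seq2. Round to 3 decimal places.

The sequences differ at 14 of 29 positions.
p = 14/29 = 0.482758… ≈ 0.483 (to 3 d.p.).

0.483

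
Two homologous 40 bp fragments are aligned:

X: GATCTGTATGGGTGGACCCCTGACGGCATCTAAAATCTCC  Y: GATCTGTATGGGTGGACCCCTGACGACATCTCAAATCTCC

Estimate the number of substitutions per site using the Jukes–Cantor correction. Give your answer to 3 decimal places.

The sequences differ at 2 of 40 sites (26, 32), so p = 2/40 = 0.05.
d = −(3/4) ln(1 − 4p/3) = −0.75 ln(1 − 0.066667) = −0.75 ln(0.933333)
  = −0.75 × (-0.068993) = 0.051745 substitutions/site.

0.052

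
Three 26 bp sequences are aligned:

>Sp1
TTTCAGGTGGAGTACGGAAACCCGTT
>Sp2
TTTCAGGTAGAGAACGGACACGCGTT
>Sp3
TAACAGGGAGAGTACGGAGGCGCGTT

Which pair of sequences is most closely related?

Sp1 and Sp2

Sp1–Sp2: 4/26 differ, p = 0.154, d = 0.172.
Sp1–Sp3: 7/26 differ, p = 0.269, d = 0.334.
Sp2–Sp3: 6/26 differ, p = 0.231, d = 0.276.
The smallest distance is between Sp1 and Sp2.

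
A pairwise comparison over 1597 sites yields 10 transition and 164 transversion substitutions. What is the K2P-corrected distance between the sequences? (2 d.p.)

P = 10/1597 ≈ 0.006262 and Q = 164/1597 ≈ 0.102693.
Under the Kimura two-parameter model, d = −½ ln(1 − 2P − Q) − ¼ ln(1 − 2Q).
1 − 2P − Q = 0.884783, giving −½ ln(0.884783) = 0.061206.
1 − 2Q = 0.794614, giving −¼ ln(0.794614) = 0.057475.
d = 0.061206 + 0.057475 = 0.118681.

0.12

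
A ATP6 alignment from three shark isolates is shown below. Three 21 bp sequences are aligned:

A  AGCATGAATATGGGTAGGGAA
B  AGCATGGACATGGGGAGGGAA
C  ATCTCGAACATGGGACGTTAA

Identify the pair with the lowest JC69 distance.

A–B: 3/21 differ, p = 0.143, d = 0.158.
A–C: 8/21 differ, p = 0.381, d = 0.532.
B–C: 8/21 differ, p = 0.381, d = 0.532.
The smallest distance is between A and B.

A and B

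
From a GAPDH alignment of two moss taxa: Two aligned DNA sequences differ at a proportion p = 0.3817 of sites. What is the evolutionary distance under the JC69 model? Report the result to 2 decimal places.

d = −(3/4) ln(1 − 4p/3) = −0.75 ln(1 − 0.508933) = −0.75 ln(0.491067)
  = −0.75 × (-0.711175) = 0.533381 substitutions/site.

0.53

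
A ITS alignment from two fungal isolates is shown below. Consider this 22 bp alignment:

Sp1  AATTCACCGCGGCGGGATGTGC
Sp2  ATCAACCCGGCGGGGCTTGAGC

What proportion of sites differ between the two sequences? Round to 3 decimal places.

0.500

The sequences differ at 11 of 22 positions.
p = 11/22 = 0.500.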